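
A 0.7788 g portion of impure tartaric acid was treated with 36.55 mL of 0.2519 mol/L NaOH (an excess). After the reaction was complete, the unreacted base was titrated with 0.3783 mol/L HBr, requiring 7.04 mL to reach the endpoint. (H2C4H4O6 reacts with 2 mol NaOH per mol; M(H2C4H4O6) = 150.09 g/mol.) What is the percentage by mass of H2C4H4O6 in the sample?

Total n(NaOH) added = 0.2519 x 0.03655 = 0.009207 mol.
n(HBr) used = 0.3783 x 0.007040 = 0.002663 mol, which equals the excess n(NaOH).
So n(NaOH) consumed by the sample = 0.009207 - 0.002663 = 0.006544 mol.
n(H2C4H4O6) = 0.006544 / 2 = 0.003272 mol.
mass H2C4H4O6 = 0.003272 x 150.09 = 0.4911 g, so %H2C4H4O6 = 0.4911/0.7788 x 100 = 63.1%.

63.1%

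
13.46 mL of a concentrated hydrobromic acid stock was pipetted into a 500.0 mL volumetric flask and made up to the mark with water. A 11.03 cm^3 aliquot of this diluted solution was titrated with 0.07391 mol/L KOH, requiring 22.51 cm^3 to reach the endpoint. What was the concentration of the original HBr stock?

n(KOH) = 0.07391 x 0.02251 = 0.001664 mol.
n(HBr) in the aliquot = 0.001664 mol.
[diluted HBr] = 0.001664 / 0.01103 = 0.1508 M.
Dilution factor = 500.0/13.46 = 37.15, so [stock] = 0.1508 x 37.15 = 5.60 M.

5.60 M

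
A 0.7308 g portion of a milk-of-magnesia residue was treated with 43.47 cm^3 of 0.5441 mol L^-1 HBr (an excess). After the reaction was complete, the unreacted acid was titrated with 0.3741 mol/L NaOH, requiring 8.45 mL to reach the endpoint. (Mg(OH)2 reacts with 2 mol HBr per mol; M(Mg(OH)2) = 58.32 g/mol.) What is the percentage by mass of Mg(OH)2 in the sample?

81.8%

Total n(HBr) added = 0.5441 x 0.04347 = 0.02365 mol.
n(NaOH) used = 0.3741 x 0.008450 = 0.003161 mol, which equals the excess n(HBr).
So n(HBr) consumed by the sample = 0.02365 - 0.003161 = 0.02049 mol.
n(Mg(OH)2) = 0.02049 / 2 = 0.01025 mol.
mass Mg(OH)2 = 0.01025 x 58.32 = 0.5975 g, so %Mg(OH)2 = 0.5975/0.7308 x 100 = 81.8%.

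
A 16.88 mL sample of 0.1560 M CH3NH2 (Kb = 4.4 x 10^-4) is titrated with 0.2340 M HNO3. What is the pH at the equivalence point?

n(CH3NH2) = 0.1560 x 0.01688 = 0.002633 mol; V(HNO3) at equivalence = 0.002633/0.2340 = 0.01125 L.
At equivalence the base is fully converted to CH3NH3+; total volume = 0.02813 L, so [CH3NH3+] = 0.002633/0.02813 = 0.09360 M.
Ka(CH3NH3+) = Kw/Kb = 1.0e-14 / 4.4 x 10^-4 = 2.27e-11.
[H^+] = sqrt(Ka x [CH3NH3+]) = sqrt(2.27e-11 x 0.09360) = 1.46e-6 M.
pH = -log(1.46e-6) = 5.84.

5.84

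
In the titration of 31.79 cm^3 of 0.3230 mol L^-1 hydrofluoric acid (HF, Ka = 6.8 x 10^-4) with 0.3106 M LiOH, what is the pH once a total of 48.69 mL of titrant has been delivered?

n(acid) = 0.3230 x 0.03179 = 0.01027 mol; n(LiOH) added = 0.3106 x 0.04869 = 0.01512 mol.
Base is in excess by 0.01512 - 0.01027 = 0.004855 mol in a total volume of 0.08048 L.
[OH^-] = 0.004855/0.08048 = 0.06032 M, so pOH = 1.22 and pH = 14.00 - 1.22 = 12.78.

12.78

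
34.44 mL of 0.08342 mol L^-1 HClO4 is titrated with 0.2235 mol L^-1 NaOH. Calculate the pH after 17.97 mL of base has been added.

12.34

n(acid) = 0.08342 x 0.03444 = 0.002873 mol; n(NaOH) added = 0.2235 x 0.01797 = 0.004016 mol.
Base is in excess by 0.004016 - 0.002873 = 0.001143 mol in a total volume of 0.05241 L.
[OH^-] = 0.001143/0.05241 = 0.02181 M, so pOH = 1.66 and pH = 14.00 - 1.66 = 12.34.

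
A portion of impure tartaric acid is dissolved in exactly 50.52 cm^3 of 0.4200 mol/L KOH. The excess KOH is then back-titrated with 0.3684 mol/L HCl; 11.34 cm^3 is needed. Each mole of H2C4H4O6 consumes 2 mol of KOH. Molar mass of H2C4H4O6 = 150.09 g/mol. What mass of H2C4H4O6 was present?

Total n(KOH) added = 0.4200 x 0.05052 = 0.02122 mol.
n(HCl) used = 0.3684 x 0.01134 = 0.004178 mol, which equals the excess n(KOH).
So n(KOH) consumed by the sample = 0.02122 - 0.004178 = 0.01704 mol.
n(H2C4H4O6) = 0.01704 / 2 = 0.008520 mol.
mass = 0.008520 mol x 150.09 g/mol = 1.28 g.

1.28 g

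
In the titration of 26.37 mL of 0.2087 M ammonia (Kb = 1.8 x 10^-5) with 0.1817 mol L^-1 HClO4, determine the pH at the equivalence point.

5.13

n(NH3) = 0.2087 x 0.02637 = 0.005503 mol; V(HClO4) at equivalence = 0.005503/0.1817 = 0.03029 L.
At equivalence the base is fully converted to NH4+; total volume = 0.05666 L, so [NH4+] = 0.005503/0.05666 = 0.09713 M.
Ka(NH4+) = Kw/Kb = 1.0e-14 / 1.8 x 10^-5 = 5.56e-10.
[H^+] = sqrt(Ka x [NH4+]) = sqrt(5.56e-10 x 0.09713) = 7.35e-6 M.
pH = -log(7.35e-6) = 5.13.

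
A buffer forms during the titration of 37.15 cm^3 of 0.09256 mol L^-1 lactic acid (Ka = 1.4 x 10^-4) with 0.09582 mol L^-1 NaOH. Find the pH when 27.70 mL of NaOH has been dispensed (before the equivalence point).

4.38

Initial n(HC3H5O3) = 0.09256 x 0.03715 = 0.003439 mol.
n(NaOH) added = 0.09582 x 0.02770 = 0.002654 mol, converting that many moles of HC3H5O3 to C3H5O3-.
Remaining n(HC3H5O3) = 0.0007844 mol; n(C3H5O3-) = 0.002654 mol.
By Henderson-Hasselbalch, pH = pKa + log([A^-]/[HA]) = 3.85 + log(0.002654/0.0007844) = 3.85 + (+0.53) = 4.38.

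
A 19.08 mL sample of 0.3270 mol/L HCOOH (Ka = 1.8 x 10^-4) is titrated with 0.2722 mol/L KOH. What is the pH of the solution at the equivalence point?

8.46

n(HCOOH) = 0.3270 x 0.01908 = 0.006239 mol; V(KOH) at equivalence = 0.006239/0.2722 = 0.02292 L.
At equivalence all the acid is converted to HCOO-; total volume = 0.01908 + 0.02292 = 0.04200 L, so [HCOO-] = 0.006239/0.04200 = 0.1485 M.
Kb = Kw/Ka = 1.0e-14 / 1.8 x 10^-4 = 5.56e-11.
[OH^-] = sqrt(Kb x [HCOO-]) = sqrt(5.56e-11 x 0.1485) = 2.87e-6 M.
pOH = 5.54, so pH = 14.00 - 5.54 = 8.46.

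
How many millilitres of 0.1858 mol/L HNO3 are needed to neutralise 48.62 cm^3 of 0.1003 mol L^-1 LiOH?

26.2 mL

n(LiOH) = 0.1003 mol/L x 0.04862 L = 0.004877 mol.
At equivalence n(HNO3) = n(LiOH) = 0.004877 mol.
V(HNO3) = 0.004877 / 0.1858 = 0.02625 L = 26.2 mL.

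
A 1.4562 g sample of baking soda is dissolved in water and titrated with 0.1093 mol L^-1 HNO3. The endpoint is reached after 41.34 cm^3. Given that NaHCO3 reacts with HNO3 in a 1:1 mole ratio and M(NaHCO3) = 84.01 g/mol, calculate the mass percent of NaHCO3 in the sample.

26.1%

n(HNO3) = 0.1093 x 0.04134 = 0.004518 mol.
n(NaHCO3) = 0.004518 / 1 = 0.004518 mol.
mass of NaHCO3 = 0.004518 x 84.01 = 0.3796 g.
% purity = 0.3796 / 1.4562 x 100 = 26.1%.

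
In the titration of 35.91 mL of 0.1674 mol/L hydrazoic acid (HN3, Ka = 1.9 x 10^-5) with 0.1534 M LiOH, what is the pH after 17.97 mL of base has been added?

4.65

Initial n(HN3) = 0.1674 x 0.03591 = 0.006011 mol.
n(LiOH) added = 0.1534 x 0.01797 = 0.002757 mol, converting that many moles of HN3 to N3-.
Remaining n(HN3) = 0.003255 mol; n(N3-) = 0.002757 mol.
By Henderson-Hasselbalch, pH = pKa + log([A^-]/[HA]) = 4.72 + log(0.002757/0.003255) = 4.72 + (-0.07) = 4.65.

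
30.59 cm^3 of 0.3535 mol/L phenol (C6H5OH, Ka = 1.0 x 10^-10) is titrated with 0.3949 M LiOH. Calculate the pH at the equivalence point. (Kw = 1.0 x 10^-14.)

n(C6H5OH) = 0.3535 x 0.03059 = 0.01081 mol; V(LiOH) at equivalence = 0.01081/0.3949 = 0.02738 L.
At equivalence all the acid is converted to C6H5O-; total volume = 0.03059 + 0.02738 = 0.05797 L, so [C6H5O-] = 0.01081/0.05797 = 0.1865 M.
Kb = Kw/Ka = 1.0e-14 / 1.0 x 10^-10 = 0.000100.
[OH^-] = sqrt(Kb x [C6H5O-]) = sqrt(0.000100 x 0.1865) = 0.00432 M.
pOH = 2.36, so pH = 14.00 - 2.36 = 11.64.

11.64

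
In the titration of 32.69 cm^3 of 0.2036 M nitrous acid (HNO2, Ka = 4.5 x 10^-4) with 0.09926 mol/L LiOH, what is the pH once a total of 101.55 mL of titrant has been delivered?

12.41

n(acid) = 0.2036 x 0.03269 = 0.006656 mol; n(LiOH) added = 0.09926 x 0.1016 = 0.01008 mol.
Base is in excess by 0.01008 - 0.006656 = 0.003424 mol in a total volume of 0.1342 L.
[OH^-] = 0.003424/0.1342 = 0.02551 M, so pOH = 1.59 and pH = 14.00 - 1.59 = 12.41.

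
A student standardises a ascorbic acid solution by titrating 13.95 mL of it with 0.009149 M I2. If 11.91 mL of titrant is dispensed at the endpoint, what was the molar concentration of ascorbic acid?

n(I2) = 0.009149 x 0.01191 = 0.0001090 mol.
From the balanced equation, 1 mol I2 reacts with 1 mol ascorbic acid, so n(ascorbic acid) = 0.0001090 x 1/1 = 0.0001090 mol.
[ascorbic acid] = 0.0001090 / 0.01395 L = 0.00781 M.

0.00781 M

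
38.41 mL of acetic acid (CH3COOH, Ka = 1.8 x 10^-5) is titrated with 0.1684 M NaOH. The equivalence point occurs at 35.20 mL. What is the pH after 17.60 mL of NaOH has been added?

4.74

17.60 mL is exactly half the equivalence volume (35.20/2), i.e. the half-equivalence point.
There, n(HA) = n(A^-), so pH = pKa = -log(1.8 x 10^-5) = 4.74.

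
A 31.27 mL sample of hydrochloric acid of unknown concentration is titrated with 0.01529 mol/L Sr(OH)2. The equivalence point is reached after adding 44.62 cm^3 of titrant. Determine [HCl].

n(Sr(OH)2) delivered = 0.01529 x 0.04462 = 0.0006822 mol.
The reaction is 2 HCl + 1 Sr(OH)2, so n(HCl) = 0.0006822 x 2/1 = 0.001364 mol.
[HCl] = 0.001364 mol / 0.03127 L = 0.0436 M.

0.0436 M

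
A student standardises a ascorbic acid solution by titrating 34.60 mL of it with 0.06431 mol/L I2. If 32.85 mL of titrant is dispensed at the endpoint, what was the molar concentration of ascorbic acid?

n(I2) = 0.06431 x 0.03285 = 0.002113 mol.
From the balanced equation, 1 mol I2 reacts with 1 mol ascorbic acid, so n(ascorbic acid) = 0.002113 x 1/1 = 0.002113 mol.
[ascorbic acid] = 0.002113 / 0.03460 L = 0.0611 M.

0.0611 M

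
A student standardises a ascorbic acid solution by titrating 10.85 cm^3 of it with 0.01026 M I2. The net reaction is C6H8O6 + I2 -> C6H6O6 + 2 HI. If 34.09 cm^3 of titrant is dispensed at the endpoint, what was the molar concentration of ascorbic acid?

n(I2) = 0.01026 x 0.03409 = 0.0003498 mol.
From the balanced equation, 1 mol I2 reacts with 1 mol ascorbic acid, so n(ascorbic acid) = 0.0003498 x 1/1 = 0.0003498 mol.
[ascorbic acid] = 0.0003498 / 0.01085 L = 0.0322 M.

0.0322 M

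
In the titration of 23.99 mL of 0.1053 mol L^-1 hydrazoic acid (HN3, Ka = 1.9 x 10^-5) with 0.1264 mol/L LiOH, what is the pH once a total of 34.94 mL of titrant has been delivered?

12.51

n(acid) = 0.1053 x 0.02399 = 0.002526 mol; n(LiOH) added = 0.1264 x 0.03494 = 0.004416 mol.
Base is in excess by 0.004416 - 0.002526 = 0.001890 mol in a total volume of 0.05893 L.
[OH^-] = 0.001890/0.05893 = 0.03208 M, so pOH = 1.49 and pH = 14.00 - 1.49 = 12.51.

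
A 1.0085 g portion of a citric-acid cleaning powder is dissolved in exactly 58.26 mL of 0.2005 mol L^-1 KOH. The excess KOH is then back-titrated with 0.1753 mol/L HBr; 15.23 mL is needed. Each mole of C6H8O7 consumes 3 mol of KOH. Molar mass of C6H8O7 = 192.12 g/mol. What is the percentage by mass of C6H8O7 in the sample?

57.2%

Total n(KOH) added = 0.2005 x 0.05826 = 0.01168 mol.
n(HBr) used = 0.1753 x 0.01523 = 0.002670 mol, which equals the excess n(KOH).
So n(KOH) consumed by the sample = 0.01168 - 0.002670 = 0.009011 mol.
n(C6H8O7) = 0.009011 / 3 = 0.003004 mol.
mass C6H8O7 = 0.003004 x 192.12 = 0.5771 g, so %C6H8O7 = 0.5771/1.0085 x 100 = 57.2%.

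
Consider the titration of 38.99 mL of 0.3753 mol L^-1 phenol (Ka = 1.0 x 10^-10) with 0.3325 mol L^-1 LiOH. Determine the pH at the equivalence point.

n(C6H5OH) = 0.3753 x 0.03899 = 0.01463 mol; V(LiOH) at equivalence = 0.01463/0.3325 = 0.04401 L.
At equivalence all the acid is converted to C6H5O-; total volume = 0.03899 + 0.04401 = 0.08300 L, so [C6H5O-] = 0.01463/0.08300 = 0.1763 M.
Kb = Kw/Ka = 1.0e-14 / 1.0 x 10^-10 = 0.000100.
[OH^-] = sqrt(Kb x [C6H5O-]) = sqrt(0.000100 x 0.1763) = 0.00420 M.
pOH = 2.38, so pH = 14.00 - 2.38 = 11.62.

11.62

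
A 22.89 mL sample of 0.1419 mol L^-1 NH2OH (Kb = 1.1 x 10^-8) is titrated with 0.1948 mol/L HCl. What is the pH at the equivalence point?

n(NH2OH) = 0.1419 x 0.02289 = 0.003248 mol; V(HCl) at equivalence = 0.003248/0.1948 = 0.01667 L.
At equivalence the base is fully converted to NH3OH+; total volume = 0.03956 L, so [NH3OH+] = 0.003248/0.03956 = 0.08210 M.
Ka(NH3OH+) = Kw/Kb = 1.0e-14 / 1.1 x 10^-8 = 9.09e-7.
[H^+] = sqrt(Ka x [NH3OH+]) = sqrt(9.09e-7 x 0.08210) = 0.000273 M.
pH = -log(0.000273) = 3.56.

3.56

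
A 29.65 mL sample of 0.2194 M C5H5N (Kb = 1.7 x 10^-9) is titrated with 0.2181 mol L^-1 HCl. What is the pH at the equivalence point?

3.10

n(C5H5N) = 0.2194 x 0.02965 = 0.006505 mol; V(HCl) at equivalence = 0.006505/0.2181 = 0.02983 L.
At equivalence the base is fully converted to C5H5NH+; total volume = 0.05948 L, so [C5H5NH+] = 0.006505/0.05948 = 0.1094 M.
Ka(C5H5NH+) = Kw/Kb = 1.0e-14 / 1.7 x 10^-9 = 5.88e-6.
[H^+] = sqrt(Ka x [C5H5NH+]) = sqrt(5.88e-6 x 0.1094) = 0.000802 M.
pH = -log(0.000802) = 3.10.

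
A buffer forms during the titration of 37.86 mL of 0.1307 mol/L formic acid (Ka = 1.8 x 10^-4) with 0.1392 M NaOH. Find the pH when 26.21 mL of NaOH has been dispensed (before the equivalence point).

Initial n(HCOOH) = 0.1307 x 0.03786 = 0.004948 mol.
n(NaOH) added = 0.1392 x 0.02621 = 0.003648 mol, converting that many moles of HCOOH to HCOO-.
Remaining n(HCOOH) = 0.001300 mol; n(HCOO-) = 0.003648 mol.
By Henderson-Hasselbalch, pH = pKa + log([A^-]/[HA]) = 3.74 + log(0.003648/0.001300) = 3.74 + (+0.45) = 4.19.

4.19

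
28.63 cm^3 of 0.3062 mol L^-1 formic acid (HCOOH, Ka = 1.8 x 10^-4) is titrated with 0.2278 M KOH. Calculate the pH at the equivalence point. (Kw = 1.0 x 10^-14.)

8.43

n(HCOOH) = 0.3062 x 0.02863 = 0.008767 mol; V(KOH) at equivalence = 0.008767/0.2278 = 0.03848 L.
At equivalence all the acid is converted to HCOO-; total volume = 0.02863 + 0.03848 = 0.06711 L, so [HCOO-] = 0.008767/0.06711 = 0.1306 M.
Kb = Kw/Ka = 1.0e-14 / 1.8 x 10^-4 = 5.56e-11.
[OH^-] = sqrt(Kb x [HCOO-]) = sqrt(5.56e-11 x 0.1306) = 2.69e-6 M.
pOH = 5.57, so pH = 14.00 - 5.57 = 8.43.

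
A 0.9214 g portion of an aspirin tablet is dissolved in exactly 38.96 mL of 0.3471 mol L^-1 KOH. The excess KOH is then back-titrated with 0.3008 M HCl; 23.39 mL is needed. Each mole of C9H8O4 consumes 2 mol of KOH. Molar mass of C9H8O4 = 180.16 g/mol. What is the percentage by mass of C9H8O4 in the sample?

63.4%

Total n(KOH) added = 0.3471 x 0.03896 = 0.01352 mol.
n(HCl) used = 0.3008 x 0.02339 = 0.007036 mol, which equals the excess n(KOH).
So n(KOH) consumed by the sample = 0.01352 - 0.007036 = 0.006487 mol.
n(C9H8O4) = 0.006487 / 2 = 0.003244 mol.
mass C9H8O4 = 0.003244 x 180.16 = 0.5844 g, so %C9H8O4 = 0.5844/0.9214 x 100 = 63.4%.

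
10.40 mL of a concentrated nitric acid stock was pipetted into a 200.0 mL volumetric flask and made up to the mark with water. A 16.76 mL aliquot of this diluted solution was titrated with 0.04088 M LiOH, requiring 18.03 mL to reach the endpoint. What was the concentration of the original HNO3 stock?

0.846 M

n(LiOH) = 0.04088 x 0.01803 = 0.0007371 mol.
n(HNO3) in the aliquot = 0.0007371 mol.
[diluted HNO3] = 0.0007371 / 0.01676 = 0.04398 M.
Dilution factor = 200.0/10.40 = 19.23, so [stock] = 0.04398 x 19.23 = 0.846 M.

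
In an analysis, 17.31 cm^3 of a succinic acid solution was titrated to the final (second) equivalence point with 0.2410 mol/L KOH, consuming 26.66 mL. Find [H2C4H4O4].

0.186 M

n(KOH) = 0.2410 x 0.02666 = 0.006425 mol.
At the final (second) equivalence point, 2 mol OH^- react per mol H2C4H4O4, so n(H2C4H4O4) = 0.006425 / 2 = 0.003213 mol.
[H2C4H4O4] = 0.003213 / 0.01731 L = 0.186 M.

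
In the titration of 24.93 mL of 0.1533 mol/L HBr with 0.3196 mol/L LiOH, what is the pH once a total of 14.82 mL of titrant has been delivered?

12.36

n(acid) = 0.1533 x 0.02493 = 0.003822 mol; n(LiOH) added = 0.3196 x 0.01482 = 0.004736 mol.
Base is in excess by 0.004736 - 0.003822 = 0.0009147 mol in a total volume of 0.03975 L.
[OH^-] = 0.0009147/0.03975 = 0.02301 M, so pOH = 1.64 and pH = 14.00 - 1.64 = 12.36.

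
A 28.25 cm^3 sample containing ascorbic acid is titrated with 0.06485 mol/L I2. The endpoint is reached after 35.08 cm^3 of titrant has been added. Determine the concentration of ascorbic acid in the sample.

0.0805 M

n(I2) = 0.06485 x 0.03508 = 0.002275 mol.
From the balanced equation, 1 mol I2 reacts with 1 mol ascorbic acid, so n(ascorbic acid) = 0.002275 x 1/1 = 0.002275 mol.
[ascorbic acid] = 0.002275 / 0.02825 L = 0.0805 M.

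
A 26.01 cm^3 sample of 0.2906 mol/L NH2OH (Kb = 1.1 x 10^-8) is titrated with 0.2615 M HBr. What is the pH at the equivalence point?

n(NH2OH) = 0.2906 x 0.02601 = 0.007559 mol; V(HBr) at equivalence = 0.007559/0.2615 = 0.02890 L.
At equivalence the base is fully converted to NH3OH+; total volume = 0.05491 L, so [NH3OH+] = 0.007559/0.05491 = 0.1376 M.
Ka(NH3OH+) = Kw/Kb = 1.0e-14 / 1.1 x 10^-8 = 9.09e-7.
[H^+] = sqrt(Ka x [NH3OH+]) = sqrt(9.09e-7 x 0.1376) = 0.000354 M.
pH = -log(0.000354) = 3.45.

3.45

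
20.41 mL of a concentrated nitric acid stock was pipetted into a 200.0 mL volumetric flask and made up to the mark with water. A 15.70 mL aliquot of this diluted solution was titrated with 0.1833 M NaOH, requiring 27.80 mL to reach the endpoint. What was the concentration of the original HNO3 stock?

n(NaOH) = 0.1833 x 0.02780 = 0.005096 mol.
n(HNO3) in the aliquot = 0.005096 mol.
[diluted HNO3] = 0.005096 / 0.01570 = 0.3246 M.
Dilution factor = 200.0/20.41 = 9.799, so [stock] = 0.3246 x 9.799 = 3.18 M.

3.18 M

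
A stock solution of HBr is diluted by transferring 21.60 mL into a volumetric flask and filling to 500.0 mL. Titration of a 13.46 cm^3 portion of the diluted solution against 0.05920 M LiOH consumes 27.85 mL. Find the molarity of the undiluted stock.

2.84 M

n(LiOH) = 0.05920 x 0.02785 = 0.001649 mol.
n(HBr) in the aliquot = 0.001649 mol.
[diluted HBr] = 0.001649 / 0.01346 = 0.1225 M.
Dilution factor = 500.0/21.60 = 23.15, so [stock] = 0.1225 x 23.15 = 2.84 M.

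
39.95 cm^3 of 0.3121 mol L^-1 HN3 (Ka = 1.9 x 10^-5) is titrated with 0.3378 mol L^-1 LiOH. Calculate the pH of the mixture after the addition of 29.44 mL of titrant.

5.32

Initial n(HN3) = 0.3121 x 0.03995 = 0.01247 mol.
n(LiOH) added = 0.3378 x 0.02944 = 0.009945 mol, converting that many moles of HN3 to N3-.
Remaining n(HN3) = 0.002524 mol; n(N3-) = 0.009945 mol.
By Henderson-Hasselbalch, pH = pKa + log([A^-]/[HA]) = 4.72 + log(0.009945/0.002524) = 4.72 + (+0.60) = 5.32.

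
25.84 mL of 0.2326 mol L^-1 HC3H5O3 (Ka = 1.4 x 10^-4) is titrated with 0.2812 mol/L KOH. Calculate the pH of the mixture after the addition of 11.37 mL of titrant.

Initial n(HC3H5O3) = 0.2326 x 0.02584 = 0.006010 mol.
n(KOH) added = 0.2812 x 0.01137 = 0.003197 mol, converting that many moles of HC3H5O3 to C3H5O3-.
Remaining n(HC3H5O3) = 0.002813 mol; n(C3H5O3-) = 0.003197 mol.
By Henderson-Hasselbalch, pH = pKa + log([A^-]/[HA]) = 3.85 + log(0.003197/0.002813) = 3.85 + (+0.06) = 3.91.

3.91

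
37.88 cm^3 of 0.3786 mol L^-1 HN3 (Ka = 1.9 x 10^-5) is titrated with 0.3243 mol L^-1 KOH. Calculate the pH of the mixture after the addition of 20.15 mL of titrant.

4.64

Initial n(HN3) = 0.3786 x 0.03788 = 0.01434 mol.
n(KOH) added = 0.3243 x 0.02015 = 0.006535 mol, converting that many moles of HN3 to N3-.
Remaining n(HN3) = 0.007807 mol; n(N3-) = 0.006535 mol.
By Henderson-Hasselbalch, pH = pKa + log([A^-]/[HA]) = 4.72 + log(0.006535/0.007807) = 4.72 + (-0.08) = 4.64.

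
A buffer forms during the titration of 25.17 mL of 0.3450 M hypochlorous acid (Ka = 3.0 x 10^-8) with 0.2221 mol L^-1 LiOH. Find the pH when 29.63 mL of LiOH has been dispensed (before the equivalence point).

Initial n(HClO) = 0.3450 x 0.02517 = 0.008684 mol.
n(LiOH) added = 0.2221 x 0.02963 = 0.006581 mol, converting that many moles of HClO to ClO-.
Remaining n(HClO) = 0.002103 mol; n(ClO-) = 0.006581 mol.
By Henderson-Hasselbalch, pH = pKa + log([A^-]/[HA]) = 7.52 + log(0.006581/0.002103) = 7.52 + (+0.50) = 8.02.

8.02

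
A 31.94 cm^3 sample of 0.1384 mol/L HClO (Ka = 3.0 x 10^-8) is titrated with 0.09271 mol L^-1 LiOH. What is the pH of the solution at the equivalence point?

n(HClO) = 0.1384 x 0.03194 = 0.004420 mol; V(LiOH) at equivalence = 0.004420/0.09271 = 0.04768 L.
At equivalence all the acid is converted to ClO-; total volume = 0.03194 + 0.04768 = 0.07962 L, so [ClO-] = 0.004420/0.07962 = 0.05552 M.
Kb = Kw/Ka = 1.0e-14 / 3.0 x 10^-8 = 3.33e-7.
[OH^-] = sqrt(Kb x [ClO-]) = sqrt(3.33e-7 x 0.05552) = 0.000136 M.
pOH = 3.87, so pH = 14.00 - 3.87 = 10.13.

10.13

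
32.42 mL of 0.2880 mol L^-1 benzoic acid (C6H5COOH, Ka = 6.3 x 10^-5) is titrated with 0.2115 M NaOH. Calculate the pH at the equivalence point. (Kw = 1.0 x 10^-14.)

n(C6H5COOH) = 0.2880 x 0.03242 = 0.009337 mol; V(NaOH) at equivalence = 0.009337/0.2115 = 0.04415 L.
At equivalence all the acid is converted to C6H5COO-; total volume = 0.03242 + 0.04415 = 0.07657 L, so [C6H5COO-] = 0.009337/0.07657 = 0.1219 M.
Kb = Kw/Ka = 1.0e-14 / 6.3 x 10^-5 = 1.59e-10.
[OH^-] = sqrt(Kb x [C6H5COO-]) = sqrt(1.59e-10 x 0.1219) = 4.40e-6 M.
pOH = 5.36, so pH = 14.00 - 5.36 = 8.64.

8.64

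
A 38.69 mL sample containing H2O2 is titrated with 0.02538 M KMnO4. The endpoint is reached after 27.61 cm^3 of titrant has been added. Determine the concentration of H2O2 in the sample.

n(KMnO4) = 0.02538 x 0.02761 = 0.0007007 mol.
From the balanced equation, 2 mol KMnO4 reacts with 5 mol H2O2, so n(H2O2) = 0.0007007 x 5/2 = 0.001752 mol.
[H2O2] = 0.001752 / 0.03869 L = 0.0453 M.

0.0453 M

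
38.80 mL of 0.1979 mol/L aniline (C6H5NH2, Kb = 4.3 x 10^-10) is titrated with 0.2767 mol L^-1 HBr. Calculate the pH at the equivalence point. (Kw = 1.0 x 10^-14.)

n(C6H5NH2) = 0.1979 x 0.03880 = 0.007679 mol; V(HBr) at equivalence = 0.007679/0.2767 = 0.02775 L.
At equivalence the base is fully converted to C6H5NH3+; total volume = 0.06655 L, so [C6H5NH3+] = 0.007679/0.06655 = 0.1154 M.
Ka(C6H5NH3+) = Kw/Kb = 1.0e-14 / 4.3 x 10^-10 = 2.33e-5.
[H^+] = sqrt(Ka x [C6H5NH3+]) = sqrt(2.33e-5 x 0.1154) = 0.00164 M.
pH = -log(0.00164) = 2.79.

2.79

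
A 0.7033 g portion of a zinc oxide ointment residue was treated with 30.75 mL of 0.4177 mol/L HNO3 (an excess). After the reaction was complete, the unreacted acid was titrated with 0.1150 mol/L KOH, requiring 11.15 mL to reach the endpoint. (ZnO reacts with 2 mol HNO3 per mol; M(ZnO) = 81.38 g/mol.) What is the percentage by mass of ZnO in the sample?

Total n(HNO3) added = 0.4177 x 0.03075 = 0.01284 mol.
n(KOH) used = 0.1150 x 0.01115 = 0.001282 mol, which equals the excess n(HNO3).
So n(HNO3) consumed by the sample = 0.01284 - 0.001282 = 0.01156 mol.
n(ZnO) = 0.01156 / 2 = 0.005781 mol.
mass ZnO = 0.005781 x 81.38 = 0.4705 g, so %ZnO = 0.4705/0.7033 x 100 = 66.9%.

66.9%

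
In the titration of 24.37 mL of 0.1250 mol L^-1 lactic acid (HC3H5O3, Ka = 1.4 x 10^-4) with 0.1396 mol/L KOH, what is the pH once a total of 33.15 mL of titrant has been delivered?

12.44

n(acid) = 0.1250 x 0.02437 = 0.003046 mol; n(KOH) added = 0.1396 x 0.03315 = 0.004628 mol.
Base is in excess by 0.004628 - 0.003046 = 0.001581 mol in a total volume of 0.05752 L.
[OH^-] = 0.001581/0.05752 = 0.02749 M, so pOH = 1.56 and pH = 14.00 - 1.56 = 12.44.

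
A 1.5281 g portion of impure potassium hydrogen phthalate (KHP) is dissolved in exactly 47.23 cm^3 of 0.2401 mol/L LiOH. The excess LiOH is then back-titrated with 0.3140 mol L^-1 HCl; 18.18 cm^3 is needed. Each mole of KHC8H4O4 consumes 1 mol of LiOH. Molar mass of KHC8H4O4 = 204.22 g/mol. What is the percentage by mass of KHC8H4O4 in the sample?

Total n(LiOH) added = 0.2401 x 0.04723 = 0.01134 mol.
n(HCl) used = 0.3140 x 0.01818 = 0.005709 mol, which equals the excess n(LiOH).
So n(LiOH) consumed by the sample = 0.01134 - 0.005709 = 0.005631 mol.
n(KHC8H4O4) = 0.005631 / 1 = 0.005631 mol.
mass KHC8H4O4 = 0.005631 x 204.22 = 1.150 g, so %KHC8H4O4 = 1.150/1.5281 x 100 = 75.3%.

75.3%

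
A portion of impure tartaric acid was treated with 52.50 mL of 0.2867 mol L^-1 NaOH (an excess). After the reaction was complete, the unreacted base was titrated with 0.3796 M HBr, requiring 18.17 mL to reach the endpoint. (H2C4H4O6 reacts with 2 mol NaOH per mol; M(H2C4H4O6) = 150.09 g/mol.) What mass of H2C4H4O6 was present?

0.612 g

Total n(NaOH) added = 0.2867 x 0.05250 = 0.01505 mol.
n(HBr) used = 0.3796 x 0.01817 = 0.006897 mol, which equals the excess n(NaOH).
So n(NaOH) consumed by the sample = 0.01505 - 0.006897 = 0.008154 mol.
n(H2C4H4O6) = 0.008154 / 2 = 0.004077 mol.
mass = 0.004077 mol x 150.09 g/mol = 0.612 g.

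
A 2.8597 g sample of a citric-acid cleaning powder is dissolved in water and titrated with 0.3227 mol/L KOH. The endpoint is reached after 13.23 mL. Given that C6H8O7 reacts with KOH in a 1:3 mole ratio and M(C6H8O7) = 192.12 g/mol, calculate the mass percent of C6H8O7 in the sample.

n(KOH) = 0.3227 x 0.01323 = 0.004269 mol.
n(C6H8O7) = 0.004269 / 3 = 0.001423 mol.
mass of C6H8O7 = 0.001423 x 192.12 = 0.2734 g.
% purity = 0.2734 / 2.8597 x 100 = 9.56%.

9.56%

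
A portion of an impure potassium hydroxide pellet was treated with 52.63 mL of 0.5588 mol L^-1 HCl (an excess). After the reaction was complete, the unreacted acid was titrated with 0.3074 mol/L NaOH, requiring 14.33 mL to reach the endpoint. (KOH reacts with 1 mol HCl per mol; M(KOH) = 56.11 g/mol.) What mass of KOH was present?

Total n(HCl) added = 0.5588 x 0.05263 = 0.02941 mol.
n(NaOH) used = 0.3074 x 0.01433 = 0.004405 mol, which equals the excess n(HCl).
So n(HCl) consumed by the sample = 0.02941 - 0.004405 = 0.02500 mol.
n(KOH) = 0.02500 / 1 = 0.02500 mol.
mass = 0.02500 mol x 56.11 g/mol = 1.40 g.

1.40 g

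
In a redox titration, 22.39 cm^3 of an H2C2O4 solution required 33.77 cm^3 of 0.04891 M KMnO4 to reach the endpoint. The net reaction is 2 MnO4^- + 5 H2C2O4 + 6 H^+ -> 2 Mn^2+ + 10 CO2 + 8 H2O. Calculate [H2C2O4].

n(KMnO4) = 0.04891 x 0.03377 = 0.001652 mol.
From the balanced equation, 2 mol KMnO4 reacts with 5 mol H2C2O4, so n(H2C2O4) = 0.001652 x 5/2 = 0.004129 mol.
[H2C2O4] = 0.004129 / 0.02239 L = 0.184 M.

0.184 M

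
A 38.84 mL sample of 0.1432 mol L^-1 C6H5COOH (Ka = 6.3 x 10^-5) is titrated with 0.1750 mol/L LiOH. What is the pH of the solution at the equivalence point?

8.55

n(C6H5COOH) = 0.1432 x 0.03884 = 0.005562 mol; V(LiOH) at equivalence = 0.005562/0.1750 = 0.03178 L.
At equivalence all the acid is converted to C6H5COO-; total volume = 0.03884 + 0.03178 = 0.07062 L, so [C6H5COO-] = 0.005562/0.07062 = 0.07876 M.
Kb = Kw/Ka = 1.0e-14 / 6.3 x 10^-5 = 1.59e-10.
[OH^-] = sqrt(Kb x [C6H5COO-]) = sqrt(1.59e-10 x 0.07876) = 3.54e-6 M.
pOH = 5.45, so pH = 14.00 - 5.45 = 8.55.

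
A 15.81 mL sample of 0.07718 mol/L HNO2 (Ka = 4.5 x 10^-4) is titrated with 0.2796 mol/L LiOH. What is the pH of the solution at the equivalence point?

8.06

n(HNO2) = 0.07718 x 0.01581 = 0.001220 mol; V(LiOH) at equivalence = 0.001220/0.2796 = 0.004364 L.
At equivalence all the acid is converted to NO2-; total volume = 0.01581 + 0.004364 = 0.02017 L, so [NO2-] = 0.001220/0.02017 = 0.06048 M.
Kb = Kw/Ka = 1.0e-14 / 4.5 x 10^-4 = 2.22e-11.
[OH^-] = sqrt(Kb x [NO2-]) = sqrt(2.22e-11 x 0.06048) = 1.16e-6 M.
pOH = 5.94, so pH = 14.00 - 5.94 = 8.06.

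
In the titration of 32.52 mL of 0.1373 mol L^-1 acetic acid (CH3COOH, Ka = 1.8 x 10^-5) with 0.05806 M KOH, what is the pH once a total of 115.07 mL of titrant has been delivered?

n(acid) = 0.1373 x 0.03252 = 0.004465 mol; n(KOH) added = 0.05806 x 0.1151 = 0.006681 mol.
Base is in excess by 0.006681 - 0.004465 = 0.002216 mol in a total volume of 0.1476 L.
[OH^-] = 0.002216/0.1476 = 0.01501 M, so pOH = 1.82 and pH = 14.00 - 1.82 = 12.18.

12.18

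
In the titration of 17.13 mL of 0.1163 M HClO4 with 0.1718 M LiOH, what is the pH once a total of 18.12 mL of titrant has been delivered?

n(acid) = 0.1163 x 0.01713 = 0.001992 mol; n(LiOH) added = 0.1718 x 0.01812 = 0.003113 mol.
Base is in excess by 0.003113 - 0.001992 = 0.001121 mol in a total volume of 0.03525 L.
[OH^-] = 0.001121/0.03525 = 0.03180 M, so pOH = 1.50 and pH = 14.00 - 1.50 = 12.50.

12.50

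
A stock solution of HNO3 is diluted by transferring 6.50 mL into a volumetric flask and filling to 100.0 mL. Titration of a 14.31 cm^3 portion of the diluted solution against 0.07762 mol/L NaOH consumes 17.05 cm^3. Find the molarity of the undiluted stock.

1.42 M

n(NaOH) = 0.07762 x 0.01705 = 0.001323 mol.
n(HNO3) in the aliquot = 0.001323 mol.
[diluted HNO3] = 0.001323 / 0.01431 = 0.09248 M.
Dilution factor = 100.0/6.500 = 15.38, so [stock] = 0.09248 x 15.38 = 1.42 M.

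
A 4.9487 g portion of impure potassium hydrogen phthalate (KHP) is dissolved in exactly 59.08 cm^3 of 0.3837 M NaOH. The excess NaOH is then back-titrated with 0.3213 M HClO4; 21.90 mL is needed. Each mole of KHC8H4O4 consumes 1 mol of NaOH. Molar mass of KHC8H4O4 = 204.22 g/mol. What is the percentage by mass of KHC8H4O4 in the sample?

Total n(NaOH) added = 0.3837 x 0.05908 = 0.02267 mol.
n(HClO4) used = 0.3213 x 0.02190 = 0.007036 mol, which equals the excess n(NaOH).
So n(NaOH) consumed by the sample = 0.02267 - 0.007036 = 0.01563 mol.
n(KHC8H4O4) = 0.01563 / 1 = 0.01563 mol.
mass KHC8H4O4 = 0.01563 x 204.22 = 3.192 g, so %KHC8H4O4 = 3.192/4.9487 x 100 = 64.5%.

64.5%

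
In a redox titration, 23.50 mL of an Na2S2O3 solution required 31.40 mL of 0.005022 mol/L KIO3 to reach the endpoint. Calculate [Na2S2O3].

n(KIO3) = 0.005022 x 0.03140 = 0.0001577 mol.
From the balanced equation, 1 mol KIO3 reacts with 6 mol Na2S2O3, so n(Na2S2O3) = 0.0001577 x 6/1 = 0.0009461 mol.
[Na2S2O3] = 0.0009461 / 0.02350 L = 0.0403 M.

0.0403 M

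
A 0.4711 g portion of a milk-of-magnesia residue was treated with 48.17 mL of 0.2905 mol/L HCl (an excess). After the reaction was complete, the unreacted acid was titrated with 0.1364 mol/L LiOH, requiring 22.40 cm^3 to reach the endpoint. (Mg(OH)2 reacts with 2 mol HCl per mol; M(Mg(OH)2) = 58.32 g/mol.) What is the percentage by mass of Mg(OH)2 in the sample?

Total n(HCl) added = 0.2905 x 0.04817 = 0.01399 mol.
n(LiOH) used = 0.1364 x 0.02240 = 0.003055 mol, which equals the excess n(HCl).
So n(HCl) consumed by the sample = 0.01399 - 0.003055 = 0.01094 mol.
n(Mg(OH)2) = 0.01094 / 2 = 0.005469 mol.
mass Mg(OH)2 = 0.005469 x 58.32 = 0.3190 g, so %Mg(OH)2 = 0.3190/0.4711 x 100 = 67.7%.

67.7%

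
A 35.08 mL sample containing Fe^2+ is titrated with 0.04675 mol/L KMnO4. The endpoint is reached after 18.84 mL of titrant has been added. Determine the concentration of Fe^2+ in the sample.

0.126 M

n(KMnO4) = 0.04675 x 0.01884 = 0.0008808 mol.
From the balanced equation, 1 mol KMnO4 reacts with 5 mol Fe^2+, so n(Fe^2+) = 0.0008808 x 5/1 = 0.004404 mol.
[Fe^2+] = 0.004404 / 0.03508 L = 0.126 M.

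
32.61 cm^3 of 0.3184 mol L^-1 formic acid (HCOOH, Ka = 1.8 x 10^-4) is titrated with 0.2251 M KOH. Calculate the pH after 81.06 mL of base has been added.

n(acid) = 0.3184 x 0.03261 = 0.01038 mol; n(KOH) added = 0.2251 x 0.08106 = 0.01825 mol.
Base is in excess by 0.01825 - 0.01038 = 0.007864 mol in a total volume of 0.1137 L.
[OH^-] = 0.007864/0.1137 = 0.06918 M, so pOH = 1.16 and pH = 14.00 - 1.16 = 12.84.

12.84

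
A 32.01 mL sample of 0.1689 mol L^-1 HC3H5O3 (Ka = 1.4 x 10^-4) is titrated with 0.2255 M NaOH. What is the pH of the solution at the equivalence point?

8.42

n(HC3H5O3) = 0.1689 x 0.03201 = 0.005406 mol; V(NaOH) at equivalence = 0.005406/0.2255 = 0.02398 L.
At equivalence all the acid is converted to C3H5O3-; total volume = 0.03201 + 0.02398 = 0.05599 L, so [C3H5O3-] = 0.005406/0.05599 = 0.09657 M.
Kb = Kw/Ka = 1.0e-14 / 1.4 x 10^-4 = 7.14e-11.
[OH^-] = sqrt(Kb x [C3H5O3-]) = sqrt(7.14e-11 x 0.09657) = 2.63e-6 M.
pOH = 5.58, so pH = 14.00 - 5.58 = 8.42.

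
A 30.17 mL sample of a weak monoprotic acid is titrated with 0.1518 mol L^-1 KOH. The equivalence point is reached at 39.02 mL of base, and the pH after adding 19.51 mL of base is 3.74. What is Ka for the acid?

19.51 mL is half of the equivalence volume, so this is the half-equivalence point where [HA] = [A^-].
At half-equivalence pH = pKa, so pKa = 3.74.
Ka = 10^(-3.74) = 1.8 x 10^-4.

1.8 x 10^-4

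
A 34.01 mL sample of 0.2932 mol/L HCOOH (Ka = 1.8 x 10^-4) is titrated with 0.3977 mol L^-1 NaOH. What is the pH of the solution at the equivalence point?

8.49

n(HCOOH) = 0.2932 x 0.03401 = 0.009972 mol; V(NaOH) at equivalence = 0.009972/0.3977 = 0.02507 L.
At equivalence all the acid is converted to HCOO-; total volume = 0.03401 + 0.02507 = 0.05908 L, so [HCOO-] = 0.009972/0.05908 = 0.1688 M.
Kb = Kw/Ka = 1.0e-14 / 1.8 x 10^-4 = 5.56e-11.
[OH^-] = sqrt(Kb x [HCOO-]) = sqrt(5.56e-11 x 0.1688) = 3.06e-6 M.
pOH = 5.51, so pH = 14.00 - 5.51 = 8.49.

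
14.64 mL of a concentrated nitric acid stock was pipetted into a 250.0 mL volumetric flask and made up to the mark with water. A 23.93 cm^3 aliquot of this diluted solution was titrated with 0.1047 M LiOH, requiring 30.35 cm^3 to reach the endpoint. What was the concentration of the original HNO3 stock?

2.27 M

n(LiOH) = 0.1047 x 0.03035 = 0.003178 mol.
n(HNO3) in the aliquot = 0.003178 mol.
[diluted HNO3] = 0.003178 / 0.02393 = 0.1328 M.
Dilution factor = 250.0/14.64 = 17.08, so [stock] = 0.1328 x 17.08 = 2.27 M.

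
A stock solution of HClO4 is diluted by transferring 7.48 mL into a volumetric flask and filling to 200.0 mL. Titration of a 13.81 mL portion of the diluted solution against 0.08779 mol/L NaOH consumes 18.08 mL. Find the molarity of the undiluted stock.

3.07 M

n(NaOH) = 0.08779 x 0.01808 = 0.001587 mol.
n(HClO4) in the aliquot = 0.001587 mol.
[diluted HClO4] = 0.001587 / 0.01381 = 0.1149 M.
Dilution factor = 200.0/7.480 = 26.74, so [stock] = 0.1149 x 26.74 = 3.07 M.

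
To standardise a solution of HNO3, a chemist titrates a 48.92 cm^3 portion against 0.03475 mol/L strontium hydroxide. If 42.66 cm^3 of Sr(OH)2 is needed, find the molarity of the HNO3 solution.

0.0606 M

n(Sr(OH)2) delivered = 0.03475 x 0.04266 = 0.001482 mol.
The reaction is 2 HNO3 + 1 Sr(OH)2, so n(HNO3) = 0.001482 x 2/1 = 0.002965 mol.
[HNO3] = 0.002965 mol / 0.04892 L = 0.0606 M.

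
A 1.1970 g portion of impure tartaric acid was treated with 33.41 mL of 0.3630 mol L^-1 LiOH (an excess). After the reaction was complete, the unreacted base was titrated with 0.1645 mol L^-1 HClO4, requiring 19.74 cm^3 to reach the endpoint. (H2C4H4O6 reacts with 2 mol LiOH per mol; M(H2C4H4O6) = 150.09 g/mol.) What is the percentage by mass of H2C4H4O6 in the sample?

55.7%

Total n(LiOH) added = 0.3630 x 0.03341 = 0.01213 mol.
n(HClO4) used = 0.1645 x 0.01974 = 0.003247 mol, which equals the excess n(LiOH).
So n(LiOH) consumed by the sample = 0.01213 - 0.003247 = 0.008881 mol.
n(H2C4H4O6) = 0.008881 / 2 = 0.004440 mol.
mass H2C4H4O6 = 0.004440 x 150.09 = 0.6664 g, so %H2C4H4O6 = 0.6664/1.1970 x 100 = 55.7%.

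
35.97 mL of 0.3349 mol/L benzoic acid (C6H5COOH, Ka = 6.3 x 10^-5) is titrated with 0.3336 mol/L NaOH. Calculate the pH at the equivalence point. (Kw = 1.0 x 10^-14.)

n(C6H5COOH) = 0.3349 x 0.03597 = 0.01205 mol; V(NaOH) at equivalence = 0.01205/0.3336 = 0.03611 L.
At equivalence all the acid is converted to C6H5COO-; total volume = 0.03597 + 0.03611 = 0.07208 L, so [C6H5COO-] = 0.01205/0.07208 = 0.1671 M.
Kb = Kw/Ka = 1.0e-14 / 6.3 x 10^-5 = 1.59e-10.
[OH^-] = sqrt(Kb x [C6H5COO-]) = sqrt(1.59e-10 x 0.1671) = 5.15e-6 M.
pOH = 5.29, so pH = 14.00 - 5.29 = 8.71.

8.71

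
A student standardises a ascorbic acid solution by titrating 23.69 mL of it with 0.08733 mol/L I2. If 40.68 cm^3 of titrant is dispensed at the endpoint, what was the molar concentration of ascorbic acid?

n(I2) = 0.08733 x 0.04068 = 0.003553 mol.
From the balanced equation, 1 mol I2 reacts with 1 mol ascorbic acid, so n(ascorbic acid) = 0.003553 x 1/1 = 0.003553 mol.
[ascorbic acid] = 0.003553 / 0.02369 L = 0.150 M.

0.150 M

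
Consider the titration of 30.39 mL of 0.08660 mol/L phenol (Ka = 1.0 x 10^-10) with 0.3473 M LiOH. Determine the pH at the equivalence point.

n(C6H5OH) = 0.08660 x 0.03039 = 0.002632 mol; V(LiOH) at equivalence = 0.002632/0.3473 = 0.007578 L.
At equivalence all the acid is converted to C6H5O-; total volume = 0.03039 + 0.007578 = 0.03797 L, so [C6H5O-] = 0.002632/0.03797 = 0.06932 M.
Kb = Kw/Ka = 1.0e-14 / 1.0 x 10^-10 = 0.000100.
[OH^-] = sqrt(Kb x [C6H5O-]) = sqrt(0.000100 x 0.06932) = 0.00263 M.
pOH = 2.58, so pH = 14.00 - 2.58 = 11.42.

11.42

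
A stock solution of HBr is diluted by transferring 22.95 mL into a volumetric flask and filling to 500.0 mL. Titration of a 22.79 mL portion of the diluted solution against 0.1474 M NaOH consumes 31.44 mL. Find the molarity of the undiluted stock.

4.43 M

n(NaOH) = 0.1474 x 0.03144 = 0.004634 mol.
n(HBr) in the aliquot = 0.004634 mol.
[diluted HBr] = 0.004634 / 0.02279 = 0.2033 M.
Dilution factor = 500.0/22.95 = 21.79, so [stock] = 0.2033 x 21.79 = 4.43 M.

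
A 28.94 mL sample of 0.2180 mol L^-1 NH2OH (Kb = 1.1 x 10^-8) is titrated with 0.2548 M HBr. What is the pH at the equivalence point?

n(NH2OH) = 0.2180 x 0.02894 = 0.006309 mol; V(HBr) at equivalence = 0.006309/0.2548 = 0.02476 L.
At equivalence the base is fully converted to NH3OH+; total volume = 0.05370 L, so [NH3OH+] = 0.006309/0.05370 = 0.1175 M.
Ka(NH3OH+) = Kw/Kb = 1.0e-14 / 1.1 x 10^-8 = 9.09e-7.
[H^+] = sqrt(Ka x [NH3OH+]) = sqrt(9.09e-7 x 0.1175) = 0.000327 M.
pH = -log(0.000327) = 3.49.

3.49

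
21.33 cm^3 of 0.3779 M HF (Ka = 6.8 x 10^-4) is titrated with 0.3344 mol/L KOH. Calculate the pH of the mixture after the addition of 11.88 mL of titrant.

3.16

Initial n(HF) = 0.3779 x 0.02133 = 0.008061 mol.
n(KOH) added = 0.3344 x 0.01188 = 0.003973 mol, converting that many moles of HF to F-.
Remaining n(HF) = 0.004088 mol; n(F-) = 0.003973 mol.
By Henderson-Hasselbalch, pH = pKa + log([A^-]/[HA]) = 3.17 + log(0.003973/0.004088) = 3.17 + (-0.01) = 3.16.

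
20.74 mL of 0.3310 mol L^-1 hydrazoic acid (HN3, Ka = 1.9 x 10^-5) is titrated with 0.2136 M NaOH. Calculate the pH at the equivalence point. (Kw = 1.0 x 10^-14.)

n(HN3) = 0.3310 x 0.02074 = 0.006865 mol; V(NaOH) at equivalence = 0.006865/0.2136 = 0.03214 L.
At equivalence all the acid is converted to N3-; total volume = 0.02074 + 0.03214 = 0.05288 L, so [N3-] = 0.006865/0.05288 = 0.1298 M.
Kb = Kw/Ka = 1.0e-14 / 1.9 x 10^-5 = 5.26e-10.
[OH^-] = sqrt(Kb x [N3-]) = sqrt(5.26e-10 x 0.1298) = 8.27e-6 M.
pOH = 5.08, so pH = 14.00 - 5.08 = 8.92.

8.92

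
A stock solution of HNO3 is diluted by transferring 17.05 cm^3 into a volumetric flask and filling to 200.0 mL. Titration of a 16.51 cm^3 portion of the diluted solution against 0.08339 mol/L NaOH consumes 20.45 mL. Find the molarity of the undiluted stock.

1.21 M

n(NaOH) = 0.08339 x 0.02045 = 0.001705 mol.
n(HNO3) in the aliquot = 0.001705 mol.
[diluted HNO3] = 0.001705 / 0.01651 = 0.1033 M.
Dilution factor = 200.0/17.05 = 11.73, so [stock] = 0.1033 x 11.73 = 1.21 M.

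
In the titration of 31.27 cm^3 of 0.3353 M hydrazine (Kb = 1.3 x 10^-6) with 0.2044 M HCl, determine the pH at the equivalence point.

4.51

n(N2H4) = 0.3353 x 0.03127 = 0.01048 mol; V(HCl) at equivalence = 0.01048/0.2044 = 0.05130 L.
At equivalence the base is fully converted to N2H5+; total volume = 0.08257 L, so [N2H5+] = 0.01048/0.08257 = 0.1270 M.
Ka(N2H5+) = Kw/Kb = 1.0e-14 / 1.3 x 10^-6 = 7.69e-9.
[H^+] = sqrt(Ka x [N2H5+]) = sqrt(7.69e-9 x 0.1270) = 3.13e-5 M.
pH = -log(3.13e-5) = 4.51.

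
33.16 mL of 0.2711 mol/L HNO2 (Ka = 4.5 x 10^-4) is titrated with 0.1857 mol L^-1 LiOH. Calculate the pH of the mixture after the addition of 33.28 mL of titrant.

3.69

Initial n(HNO2) = 0.2711 x 0.03316 = 0.008990 mol.
n(LiOH) added = 0.1857 x 0.03328 = 0.006180 mol, converting that many moles of HNO2 to NO2-.
Remaining n(HNO2) = 0.002810 mol; n(NO2-) = 0.006180 mol.
By Henderson-Hasselbalch, pH = pKa + log([A^-]/[HA]) = 3.35 + log(0.006180/0.002810) = 3.35 + (+0.34) = 3.69.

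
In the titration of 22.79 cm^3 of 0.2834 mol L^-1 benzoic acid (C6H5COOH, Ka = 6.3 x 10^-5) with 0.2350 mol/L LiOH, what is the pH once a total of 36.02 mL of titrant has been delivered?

n(acid) = 0.2834 x 0.02279 = 0.006459 mol; n(LiOH) added = 0.2350 x 0.03602 = 0.008465 mol.
Base is in excess by 0.008465 - 0.006459 = 0.002006 mol in a total volume of 0.05881 L.
[OH^-] = 0.002006/0.05881 = 0.03411 M, so pOH = 1.47 and pH = 14.00 - 1.47 = 12.53.

12.53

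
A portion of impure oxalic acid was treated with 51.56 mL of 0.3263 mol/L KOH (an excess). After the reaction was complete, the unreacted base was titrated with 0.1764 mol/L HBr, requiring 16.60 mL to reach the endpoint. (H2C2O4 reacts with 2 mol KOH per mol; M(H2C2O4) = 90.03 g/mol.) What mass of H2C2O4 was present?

0.626 g

Total n(KOH) added = 0.3263 x 0.05156 = 0.01682 mol.
n(HBr) used = 0.1764 x 0.01660 = 0.002928 mol, which equals the excess n(KOH).
So n(KOH) consumed by the sample = 0.01682 - 0.002928 = 0.01390 mol.
n(H2C2O4) = 0.01390 / 2 = 0.006948 mol.
mass = 0.006948 mol x 90.03 g/mol = 0.626 g.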